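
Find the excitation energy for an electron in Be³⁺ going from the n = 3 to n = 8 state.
20.786486 eV

The energy levels of a hydrogen-like atom are E_n = -13.6057 Z² eV / n².

Energy at n = 3: E_3 = -13.6057 × 4² / 3² = -24.187911111 eV
Energy at n = 8: E_8 = -13.6057 × 4² / 8² = -3.401425000 eV

The excitation energy is the difference:
ΔE = E_8 - E_3
ΔE = -3.401425000 - (-24.187911111)
ΔE = 20.786486 eV

Since this is positive, energy must be absorbed (photon absorption).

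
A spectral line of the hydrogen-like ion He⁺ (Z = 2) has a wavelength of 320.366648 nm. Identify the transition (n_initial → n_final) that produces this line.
n = 5 → n = 3

First, find the photon energy from the wavelength (hc = 1239.84 eV·nm):
E = hc/λ = 1239.84 eV·nm / 320.366648 nm = 3.8700658 eV

The energy levels of He⁺ satisfy E_n = -13.6057 × 2² / n² eV, so an emission n_i → n_f releases
ΔE = 13.6057 × 2² × (1/n_f² − 1/n_i²) eV.

Setting ΔE equal to the photon energy:
1/n_f² − 1/n_i² = 3.8700658 / (13.6057 × 2²) = 0.071111112

Since 1/n_i² must be positive, we need 1/n_f² > 0.071111112, i.e. n_f ≤ 3. For each allowed n_f, solve n_i = (1/n_f² − 0.071111112)^(−1/2) and check whether it is a whole number:
  n_f = 1: 1/n_i² = 1.000000000 − 0.071111112 = 0.928888888 → n_i = 1.038  (not an integer) ✗
  n_f = 2: 1/n_i² = 0.250000000 − 0.071111112 = 0.178888888 → n_i = 2.364  (not an integer) ✗
  n_f = 3: 1/n_i² = 0.111111111 − 0.071111112 = 0.039999999 → n_i = 5.000  → integer, n_i = 5 ✓

Only n_f = 3 gives an integer upper level, n_i = 5.

The transition is from n = 5 to n = 3 (emission).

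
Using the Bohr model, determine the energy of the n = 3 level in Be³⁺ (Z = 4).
-24.188 eV

For hydrogen-like ions, the energy levels scale with Z²:
E_n = -13.6057 Z² / n² eV

For Be³⁺ (Z = 4) at n = 3:
E_3 = -13.6057 × 4² / 3²
E_3 = -13.6057 × 16 / 9
E_3 = -217.6912 / 9
E_3 = -24.188 eV

The energy is 16 times more negative than hydrogen at the same n due to the stronger nuclear charge.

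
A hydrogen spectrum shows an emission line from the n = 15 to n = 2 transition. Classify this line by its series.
Balmer series

The spectral series in hydrogen are named based on the final (lower) energy level:
- Lyman series: n_final = 1 (ultraviolet)
- Balmer series: n_final = 2 (visible/near-UV)
- Paschen series: n_final = 3 (infrared)
- Brackett series: n_final = 4 (infrared)
- Pfund series: n_final = 5 (far infrared)

Since this transition ends at n = 2, it belongs to the Balmer series.

For reference, this 15 → 2 line has photon energy
ΔE = 13.6057 eV × (1/2² - 1/15²) = 3.3409552 eV,
corresponding to wavelength λ = hc/ΔE = 1239.84 eV·nm / 3.3409552 eV = 371.103 nm in the visible/near-UV region.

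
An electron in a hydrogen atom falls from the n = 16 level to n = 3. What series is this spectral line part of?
Paschen series

The spectral series in hydrogen are named based on the final (lower) energy level:
- Lyman series: n_final = 1 (ultraviolet)
- Balmer series: n_final = 2 (visible/near-UV)
- Paschen series: n_final = 3 (infrared)
- Brackett series: n_final = 4 (infrared)
- Pfund series: n_final = 5 (far infrared)

Since this transition ends at n = 3, it belongs to the Paschen series.

For reference, this 16 → 3 line has photon energy
ΔE = 13.6057 eV × (1/3² - 1/16²) = 1.4585971788 eV,
corresponding to wavelength λ = hc/ΔE = 1239.84 eV·nm / 1.4585971788 eV = 850.022212 nm in the infrared region.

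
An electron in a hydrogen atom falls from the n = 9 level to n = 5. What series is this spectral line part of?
Pfund series

The spectral series in hydrogen are named based on the final (lower) energy level:
- Lyman series: n_final = 1 (ultraviolet)
- Balmer series: n_final = 2 (visible/near-UV)
- Paschen series: n_final = 3 (infrared)
- Brackett series: n_final = 4 (infrared)
- Pfund series: n_final = 5 (far infrared)

Since this transition ends at n = 5, it belongs to the Pfund series.

For reference, this 9 → 5 line has photon energy
ΔE = 13.6057 eV × (1/5² - 1/9²) = 0.37625639506 eV,
corresponding to wavelength λ = hc/ΔE = 1239.84 eV·nm / 0.37625639506 eV = 3295.19981 nm in the far infrared region.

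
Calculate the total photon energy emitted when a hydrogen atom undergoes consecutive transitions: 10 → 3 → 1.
13.469643 eV

The energy levels of hydrogen are E_n = -13.6057 / n² eV.

First transition (10 → 3):
ΔE₁ = |E_3 - E_10|
ΔE₁ = |-1.511744444444 - (-0.136057000000)| = 1.375687444 eV

Second transition (3 → 1):
ΔE₂ = |E_1 - E_3|
ΔE₂ = |-13.605700000000 - (-1.511744444444)| = 12.093955556 eV

Total energy released:
E_total = ΔE₁ + ΔE₂ = 1.375687444 + 12.093955556 = 13.469643 eV

Note: This equals the direct transition 10 → 1: 13.469643 eV ✓
Energy is conserved regardless of the path taken.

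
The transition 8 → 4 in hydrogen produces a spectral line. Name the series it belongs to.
Brackett series

The spectral series in hydrogen are named based on the final (lower) energy level:
- Lyman series: n_final = 1 (ultraviolet)
- Balmer series: n_final = 2 (visible/near-UV)
- Paschen series: n_final = 3 (infrared)
- Brackett series: n_final = 4 (infrared)
- Pfund series: n_final = 5 (far infrared)

Since this transition ends at n = 4, it belongs to the Brackett series.

For reference, this 8 → 4 line has photon energy
ΔE = 13.6057 eV × (1/4² - 1/8²) = 0.63776718750 eV,
corresponding to wavelength λ = hc/ΔE = 1239.84 eV·nm / 0.63776718750 eV = 1944.03228 nm in the infrared region.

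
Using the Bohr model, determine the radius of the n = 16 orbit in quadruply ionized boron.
2.7094 nm (or 27.0939 Å)

The Bohr radius formula is:
r_n = n² a₀ / Z

where a₀ = 0.0529177 nm is the Bohr radius.

For B⁴⁺ (Z = 5) at n = 16:
r_16 = 16² × 0.0529177 nm / 5
r_16 = 256 × 0.0529177 nm / 5
r_16 = 13.54693 nm / 5
r_16 = 2.7094 nm

The electron orbits at approximately 2.7094 nm from the nucleus.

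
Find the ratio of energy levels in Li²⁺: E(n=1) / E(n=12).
144.0000

Using E_n = -13.6057 Z² / n² eV with Z = 3:

E_1 = -13.6057 × 3² / 1² = -122.4513 / 1 = -122.4513000000 eV
E_12 = -13.6057 × 3² / 12² = -122.4513 / 144 = -0.8503562500 eV

The ratio is:
E_1/E_12 = (-122.4513000000) / (-0.8503562500)
E_1/E_12 = (-122.4513/1) / (-122.4513/144)
E_1/E_12 = 144/1
E_1/E_12 = 144.0000
(Note: the Z² factors cancel in the ratio.)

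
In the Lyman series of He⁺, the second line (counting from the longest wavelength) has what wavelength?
25.63 nm

The lines of a series are numbered from the longest wavelength (smallest ΔE) outward; the second line is the transition from n = n_f + 2 to n_f.
The Lyman series has all transitions ending at n_f = 1.

For He⁺ (Z = 2), the second line (β-line) is the jump from n = 3 to n = 1:
E_3 = -13.6057 × 2² / 3² = -6.0470 eV
E_1 = -13.6057 × 2² / 1² = -54.4228 eV
ΔE = E_3 - E_1 = 48.3758 eV

λ = hc/E = 1239.84 eV·nm / 48.3758 eV
λ = 25.63 nm

This is the β-line of the Lyman series in He⁺.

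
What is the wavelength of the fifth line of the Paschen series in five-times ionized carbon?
26.5095 nm

The lines of a series are numbered from the longest wavelength (smallest ΔE) outward; the fifth line is the transition from n = n_f + 5 to n_f.
The Paschen series has all transitions ending at n_f = 3.

For C⁵⁺ (Z = 6), the fifth line (ε-line) is the jump from n = 8 to n = 3:
E_8 = -13.6057 × 6² / 8² = -7.653206 eV
E_3 = -13.6057 × 6² / 3² = -54.422800 eV
ΔE = E_8 - E_3 = 46.769594 eV

λ = hc/E = 1239.84 eV·nm / 46.769594 eV
λ = 26.5095 nm

This is the ε-line of the Paschen series in C⁵⁺.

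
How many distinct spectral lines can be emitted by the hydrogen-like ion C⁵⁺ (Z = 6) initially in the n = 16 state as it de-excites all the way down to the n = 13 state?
6

The electron can occupy levels n = 13, 14, ..., 16 during de-excitation — that is m = 16 - 13 + 1 = 4 distinct levels.

The number of distinct spectral lines equals the number of ways to choose 2 of these m levels (each pair gives one possible emission transition):

Number of lines = m(m-1)/2 = 4×3/2 = 6

These correspond to all possible transitions between the 4 levels:
16 → 15, 16 → 14, 16 → 13, 15 → 14, 15 → 13, 14 → 13

Each transition produces a photon with a unique energy (and thus wavelength). This count does not depend on Z.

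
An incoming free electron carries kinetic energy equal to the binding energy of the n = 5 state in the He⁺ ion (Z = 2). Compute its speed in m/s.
8.751e+05 m/s (or 0.2919% of c)

The binding energy at n = 5 for He⁺ is:
E_5 = -13.6057 × 2²/5² = -2.176912 eV
|E_5| = 2.176912 eV

Convert to Joules:
KE = 2.176912 eV × (1.602177 × 10⁻¹⁹ J/eV) = 3.48780e-19 J

Using KE = ½mv²:
v = √(2·KE/m_e)
v = √(2 × 3.48780e-19 J / 9.10938 × 10⁻³¹ kg)
v = 8.751e+05 m/s

This is approximately 0.2919% the speed of light.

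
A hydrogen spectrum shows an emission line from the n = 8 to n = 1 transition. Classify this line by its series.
Lyman series

The spectral series in hydrogen are named based on the final (lower) energy level:
- Lyman series: n_final = 1 (ultraviolet)
- Balmer series: n_final = 2 (visible/near-UV)
- Paschen series: n_final = 3 (infrared)
- Brackett series: n_final = 4 (infrared)
- Pfund series: n_final = 5 (far infrared)

Since this transition ends at n = 1, it belongs to the Lyman series.

For reference, this 8 → 1 line has photon energy
ΔE = 13.6057 eV × (1/1² - 1/8²) = 13.39311 eV,
corresponding to wavelength λ = hc/ΔE = 1239.84 eV·nm / 13.39311 eV = 92.573 nm in the ultraviolet region.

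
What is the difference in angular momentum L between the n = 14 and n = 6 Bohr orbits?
8.44e-34 J·s (or 8ℏ)

In the Bohr model, L_n = nℏ where ℏ = 1.0546e-34 J·s.

L_14 = 14ℏ = 1.4764e-33 J·s
L_6 = 6ℏ = 6.3276e-34 J·s

ΔL = L_14 - L_6 = (14 - 6)ℏ = 8ℏ
ΔL = 8 × 1.0546e-34 J·s = 8.44e-34 J·s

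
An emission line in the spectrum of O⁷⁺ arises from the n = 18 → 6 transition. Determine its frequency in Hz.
5.20e+15 Hz

First, find the transition energy:
E_18 = -13.6057 × 8² / 18² = -2.68755 eV
E_6 = -13.6057 × 8² / 6² = -24.18791 eV
|ΔE| = |E_6 - E_18| = 21.50036 eV

Convert to Joules: E = 21.50036 eV × (1.602177 × 10⁻¹⁹ J/eV) = 3.4447e-18 J

Using E = hf:
f = E/h = 3.4447e-18 J / (6.62607 × 10⁻³⁴ J·s)
f = 5.20e+15 Hz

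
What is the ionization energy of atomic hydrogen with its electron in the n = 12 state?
0.094484 eV

The ionization energy is the energy needed to remove the electron completely (n → ∞).

For hydrogen, E_n = -13.6057 eV / n².

At n = 12: E_12 = -13.6057 / 12² = -0.094484028 eV
At n = ∞: E_∞ = 0 eV

Ionization energy = E_∞ - E_12 = 0 - (-0.094484028) = 0.094484028 eV
Ionization energy ≈ 0.094484 eV

This is also called the binding energy of the electron in state n = 12.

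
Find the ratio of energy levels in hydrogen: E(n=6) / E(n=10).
2.7778

Using E_n = -13.6057 Z² / n² eV with Z = 1:

E_6 = -13.6057 / 6² = -13.6057 / 36 = -0.3779361111 eV
E_10 = -13.6057 / 10² = -13.6057 / 100 = -0.1360570000 eV

The ratio is:
E_6/E_10 = (-0.3779361111) / (-0.1360570000)
E_6/E_10 = (-13.6057/36) / (-13.6057/100)
E_6/E_10 = 100/36
E_6/E_10 = 2.7778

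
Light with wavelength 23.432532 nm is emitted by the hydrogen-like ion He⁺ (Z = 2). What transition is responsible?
n = 6 → n = 1

First, find the photon energy from the wavelength (hc = 1239.84 eV·nm):
E = hc/λ = 1239.84 eV·nm / 23.432532 nm = 52.911055 eV

The energy levels of He⁺ satisfy E_n = -13.6057 × 2² / n² eV, so an emission n_i → n_f releases
ΔE = 13.6057 × 2² × (1/n_f² − 1/n_i²) eV.

Setting ΔE equal to the photon energy:
1/n_f² − 1/n_i² = 52.911055 / (13.6057 × 2²) = 0.97222221

Since 1/n_i² must be positive, we need 1/n_f² > 0.97222221, i.e. n_f ≤ 1. For each allowed n_f, solve n_i = (1/n_f² − 0.97222221)^(−1/2) and check whether it is a whole number:
  n_f = 1: 1/n_i² = 1.00000000 − 0.97222221 = 0.02777779 → n_i = 6.000  → integer, n_i = 6 ✓

Only n_f = 1 gives an integer upper level, n_i = 6.

The transition is from n = 6 to n = 1 (emission).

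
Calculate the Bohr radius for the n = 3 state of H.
0.4763 nm (or 4.7626 Å)

The Bohr radius formula is:
r_n = n² a₀ / Z

where a₀ = 0.0529177 nm is the Bohr radius.

For H (Z = 1) at n = 3:
r_3 = 3² × 0.0529177 nm / 1
r_3 = 9 × 0.0529177 nm / 1
r_3 = 0.47626 nm / 1
r_3 = 0.4763 nm

The electron orbits at approximately 0.4763 nm from the nucleus.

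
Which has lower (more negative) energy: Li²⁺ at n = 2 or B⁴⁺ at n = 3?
B⁴⁺ at n = 3 (E = -37.794 eV)

Using E_n = -13.6057 Z² / n² eV:

Li²⁺ (Z = 3) at n = 2:
E = -13.6057 × 3² / 2² = -13.6057 × 9 / 4 = -30.612825 eV

B⁴⁺ (Z = 5) at n = 3:
E = -13.6057 × 5² / 3² = -13.6057 × 25 / 9 = -37.793611 eV

Since -37.793611 eV < -30.612825 eV,
B⁴⁺ at n = 3 is more tightly bound (requires more energy to ionize).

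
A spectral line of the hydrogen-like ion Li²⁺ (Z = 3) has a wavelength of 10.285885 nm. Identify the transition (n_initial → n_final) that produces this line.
n = 8 → n = 1

First, find the photon energy from the wavelength (hc = 1239.84 eV·nm):
E = hc/λ = 1239.84 eV·nm / 10.285885 nm = 120.53800 eV

The energy levels of Li²⁺ satisfy E_n = -13.6057 × 3² / n² eV, so an emission n_i → n_f releases
ΔE = 13.6057 × 3² × (1/n_f² − 1/n_i²) eV.

Setting ΔE equal to the photon energy:
1/n_f² − 1/n_i² = 120.53800 / (13.6057 × 3²) = 0.98437501

Since 1/n_i² must be positive, we need 1/n_f² > 0.98437501, i.e. n_f ≤ 1. For each allowed n_f, solve n_i = (1/n_f² − 0.98437501)^(−1/2) and check whether it is a whole number:
  n_f = 1: 1/n_i² = 1.00000000 − 0.98437501 = 0.01562499 → n_i = 8.000  → integer, n_i = 8 ✓

Only n_f = 1 gives an integer upper level, n_i = 8.

The transition is from n = 8 to n = 1 (emission).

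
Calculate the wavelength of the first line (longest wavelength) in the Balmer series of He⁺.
164.02772 nm

The longest wavelength corresponds to the smallest energy transition in the series.
The Balmer series has all transitions ending at n_f = 2.

For He⁺ (Z = 2), the first line (α-line) is the jump from n = 3 to n = 2:
E_3 = -13.6057 × 2² / 3² = -6.046977778 eV
E_2 = -13.6057 × 2² / 2² = -13.605700000 eV
ΔE = E_3 - E_2 = 7.558722222 eV

λ = hc/E = 1239.84 eV·nm / 7.558722222 eV
λ = 164.02772 nm

This is the α-line of the Balmer series in He⁺.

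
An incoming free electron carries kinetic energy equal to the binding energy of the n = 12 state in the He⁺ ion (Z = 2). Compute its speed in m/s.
3.6462e+05 m/s (or 0.12162% of c)

The binding energy at n = 12 for He⁺ is:
E_12 = -13.6057 × 2²/12² = -0.37793611 eV
|E_12| = 0.37793611 eV

Convert to Joules:
KE = 0.37793611 eV × (1.602177 × 10⁻¹⁹ J/eV) = 6.055205e-20 J

Using KE = ½mv²:
v = √(2·KE/m_e)
v = √(2 × 6.055205e-20 J / 9.10938 × 10⁻³¹ kg)
v = 3.6462e+05 m/s

This is approximately 0.12162% the speed of light.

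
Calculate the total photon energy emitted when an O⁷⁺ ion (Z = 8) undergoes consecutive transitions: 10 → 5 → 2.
208.984 eV

The energy levels of O⁷⁺ are E_n = -13.6057 × 8² / n² eV.

First transition (10 → 5):
ΔE₁ = |E_5 - E_10|
ΔE₁ = |-34.830592000 - (-8.707648000)| = 26.122944 eV

Second transition (5 → 2):
ΔE₂ = |E_2 - E_5|
ΔE₂ = |-217.691200000 - (-34.830592000)| = 182.860608 eV

Total energy released:
E_total = ΔE₁ + ΔE₂ = 26.122944 + 182.860608 = 208.984 eV

Note: This equals the direct transition 10 → 2: 208.984 eV ✓
Energy is conserved regardless of the path taken.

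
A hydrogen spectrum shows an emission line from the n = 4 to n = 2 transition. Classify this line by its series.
Balmer series

The spectral series in hydrogen are named based on the final (lower) energy level:
- Lyman series: n_final = 1 (ultraviolet)
- Balmer series: n_final = 2 (visible/near-UV)
- Paschen series: n_final = 3 (infrared)
- Brackett series: n_final = 4 (infrared)
- Pfund series: n_final = 5 (far infrared)

Since this transition ends at n = 2, it belongs to the Balmer series.

For reference, this 4 → 2 line has photon energy
ΔE = 13.6057 eV × (1/2² - 1/4²) = 2.55106875 eV,
corresponding to wavelength λ = hc/ΔE = 1239.84 eV·nm / 2.55106875 eV = 486.0081 nm in the visible/near-UV region.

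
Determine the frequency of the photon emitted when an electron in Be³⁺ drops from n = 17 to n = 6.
1.280e+15 Hz

First, find the transition energy:
E_17 = -13.6057 × 4² / 17² = -0.753257 eV
E_6 = -13.6057 × 4² / 6² = -6.046978 eV
|ΔE| = |E_6 - E_17| = 5.293721 eV

Convert to Joules: E = 5.293721 eV × (1.602177 × 10⁻¹⁹ J/eV) = 8.48148e-19 J

Using E = hf:
f = E/h = 8.48148e-19 J / (6.62607 × 10⁻³⁴ J·s)
f = 1.280e+15 Hz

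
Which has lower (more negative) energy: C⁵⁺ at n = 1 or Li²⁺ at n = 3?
C⁵⁺ at n = 1 (E = -489.8052 eV)

Using E_n = -13.6057 Z² / n² eV:

C⁵⁺ (Z = 6) at n = 1:
E = -13.6057 × 6² / 1² = -13.6057 × 36 / 1 = -489.8052000 eV

Li²⁺ (Z = 3) at n = 3:
E = -13.6057 × 3² / 3² = -13.6057 × 9 / 9 = -13.6057000 eV

Since -489.8052000 eV < -13.6057000 eV,
C⁵⁺ at n = 1 is more tightly bound (requires more energy to ionize).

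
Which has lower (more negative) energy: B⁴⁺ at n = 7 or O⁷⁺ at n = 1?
O⁷⁺ at n = 1 (E = -870.76 eV)

Using E_n = -13.6057 Z² / n² eV:

B⁴⁺ (Z = 5) at n = 7:
E = -13.6057 × 5² / 7² = -13.6057 × 25 / 49 = -6.94168 eV

O⁷⁺ (Z = 8) at n = 1:
E = -13.6057 × 8² / 1² = -13.6057 × 64 / 1 = -870.76480 eV

Since -870.76480 eV < -6.94168 eV,
O⁷⁺ at n = 1 is more tightly bound (requires more energy to ionize).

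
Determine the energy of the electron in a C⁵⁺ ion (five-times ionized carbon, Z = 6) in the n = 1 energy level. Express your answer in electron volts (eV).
-489.805200 eV

The energy levels of a hydrogen-like atom are given by:
E_n = -13.6057 Z² / n² eV  (with Z = 6 for C⁵⁺)

For n = 1:
E_1 = -13.6057 × 6² / 1²
E_1 = -13.6057 × 36 / 1
E_1 = -489.805200 eV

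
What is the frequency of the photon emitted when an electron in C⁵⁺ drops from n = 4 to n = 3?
5.757e+15 Hz

First, find the transition energy:
E_4 = -13.6057 × 6² / 4² = -30.61283 eV
E_3 = -13.6057 × 6² / 3² = -54.42280 eV
|ΔE| = |E_3 - E_4| = 23.80997 eV

Convert to Joules: E = 23.80997 eV × (1.602177 × 10⁻¹⁹ J/eV) = 3.81478e-18 J

Using E = hf:
f = E/h = 3.81478e-18 J / (6.62607 × 10⁻³⁴ J·s)
f = 5.757e+15 Hz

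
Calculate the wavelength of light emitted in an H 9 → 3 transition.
922.66 nm

First, find the transition energy using E_n = -13.6057 / n² eV:
E_9 = -13.6057 / 9² = -0.167972 eV
E_3 = -13.6057 / 3² = -1.511744 eV

Photon energy: |ΔE| = |E_3 - E_9| = 1.343772 eV

Convert to wavelength using E = hc/λ with hc = 1239.84 eV·nm:
λ = hc/E = 1239.84 eV·nm / 1.343772 eV
λ = 922.66 nm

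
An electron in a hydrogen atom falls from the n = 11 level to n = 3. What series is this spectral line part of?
Paschen series

The spectral series in hydrogen are named based on the final (lower) energy level:
- Lyman series: n_final = 1 (ultraviolet)
- Balmer series: n_final = 2 (visible/near-UV)
- Paschen series: n_final = 3 (infrared)
- Brackett series: n_final = 4 (infrared)
- Pfund series: n_final = 5 (far infrared)

Since this transition ends at n = 3, it belongs to the Paschen series.

For reference, this 11 → 3 line has photon energy
ΔE = 13.6057 eV × (1/3² - 1/11²) = 1.3993006428 eV,
corresponding to wavelength λ = hc/ΔE = 1239.84 eV·nm / 1.3993006428 eV = 886.042614 nm in the infrared region.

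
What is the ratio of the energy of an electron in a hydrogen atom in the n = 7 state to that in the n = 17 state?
5.89796

Using E_n = -13.6057 Z² / n² eV with Z = 1:

E_7 = -13.6057 / 7² = -13.6057 / 49 = -0.27766734694 eV
E_17 = -13.6057 / 17² = -13.6057 / 289 = -0.04707854671 eV

The ratio is:
E_7/E_17 = (-0.27766734694) / (-0.04707854671)
E_7/E_17 = (-13.6057/49) / (-13.6057/289)
E_7/E_17 = 289/49
E_7/E_17 = 5.89796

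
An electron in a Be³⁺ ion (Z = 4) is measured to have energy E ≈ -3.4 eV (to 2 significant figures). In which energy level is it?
n = 8

The exact energy levels follow E_n = -13.6057 Z² / n² eV with Z = 4.

The measured value (-3.4 eV) is reported to only 2 significant figures, so we must test candidate n values and see which one matches to that precision.

Candidate energies:
  n = 6:  E = -13.6057 × 4² / 6² = -6.046978 eV
  n = 7:  E = -13.6057 × 4² / 7² = -4.442678 eV
  n = 8:  E = -13.6057 × 4² / 8² = -3.401425 eV  ← matches
  n = 9:  E = -13.6057 × 4² / 9² = -2.687546 eV
  n = 10:  E = -13.6057 × 4² / 10² = -2.176912 eV

Checking against the measurement of -3.4 eV (2 sig figs), only n = 8 agrees:
E_8 = -3.401425 eV, which rounds to -3.4 eV ✓

Therefore n = 8.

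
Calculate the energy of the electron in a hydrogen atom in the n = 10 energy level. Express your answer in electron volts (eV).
-0.13606 eV

The energy levels of a hydrogen-like atom are given by:
E_n = -13.6057 eV / n²

For n = 10:
E_10 = -13.6057 eV / 10²
E_10 = -13.6057 eV / 100
E_10 = -0.13606 eV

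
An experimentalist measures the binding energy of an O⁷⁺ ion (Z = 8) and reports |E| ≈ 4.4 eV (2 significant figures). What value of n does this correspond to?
n = 14

The exact energy levels follow E_n = -13.6057 Z² / n² eV with Z = 8.

The measured value (-4.4 eV) is reported to only 2 significant figures, so we must test candidate n values and see which one matches to that precision.

Candidate energies:
  n = 12:  E = -13.6057 × 8² / 12² = -6.04698 eV
  n = 13:  E = -13.6057 × 8² / 13² = -5.15245 eV
  n = 14:  E = -13.6057 × 8² / 14² = -4.44268 eV  ← matches
  n = 15:  E = -13.6057 × 8² / 15² = -3.87007 eV
  n = 16:  E = -13.6057 × 8² / 16² = -3.40143 eV

Checking against the measurement of -4.4 eV (2 sig figs), only n = 14 agrees:
E_14 = -4.44268 eV, which rounds to -4.4 eV ✓

Therefore n = 14.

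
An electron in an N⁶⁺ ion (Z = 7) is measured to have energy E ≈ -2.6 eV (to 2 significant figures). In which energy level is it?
n = 16

The exact energy levels follow E_n = -13.6057 Z² / n² eV with Z = 7.

The measured value (-2.6 eV) is reported to only 2 significant figures, so we must test candidate n values and see which one matches to that precision.

Candidate energies:
  n = 14:  E = -13.6057 × 7² / 14² = -3.40143 eV
  n = 15:  E = -13.6057 × 7² / 15² = -2.96302 eV
  n = 16:  E = -13.6057 × 7² / 16² = -2.60422 eV  ← matches
  n = 17:  E = -13.6057 × 7² / 17² = -2.30685 eV
  n = 18:  E = -13.6057 × 7² / 18² = -2.05765 eV

Checking against the measurement of -2.6 eV (2 sig figs), only n = 16 agrees:
E_16 = -2.60422 eV, which rounds to -2.6 eV ✓

Therefore n = 16.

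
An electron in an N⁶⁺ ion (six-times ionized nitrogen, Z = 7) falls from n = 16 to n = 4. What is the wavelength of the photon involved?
31.7393 nm

First, find the transition energy using E_n = -13.6057 Z² / n² eV:
E_16 = -13.6057 × 7² / 16² = -2.604216 eV
E_4 = -13.6057 × 7² / 4² = -41.667456 eV

Photon energy: |ΔE| = |E_4 - E_16| = 39.063240 eV

Convert to wavelength using E = hc/λ with hc = 1239.84 eV·nm:
λ = hc/E = 1239.84 eV·nm / 39.063240 eV
λ = 31.7393 nm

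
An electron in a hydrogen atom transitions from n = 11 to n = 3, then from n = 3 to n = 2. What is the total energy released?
3.29 eV

The energy levels of hydrogen are E_n = -13.6057 / n² eV.

First transition (11 → 3):
ΔE₁ = |E_3 - E_11|
ΔE₁ = |-1.51174444 - (-0.11244380)| = 1.39930 eV

Second transition (3 → 2):
ΔE₂ = |E_2 - E_3|
ΔE₂ = |-3.40142500 - (-1.51174444)| = 1.88968 eV

Total energy released:
E_total = ΔE₁ + ΔE₂ = 1.39930 + 1.88968 = 3.29 eV

Note: This equals the direct transition 11 → 2: 3.29 eV ✓
Energy is conserved regardless of the path taken.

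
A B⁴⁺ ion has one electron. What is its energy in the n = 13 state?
-2.012678 eV

For hydrogen-like ions, the energy levels scale with Z²:
E_n = -13.6057 Z² / n² eV

For B⁴⁺ (Z = 5) at n = 13:
E_13 = -13.6057 × 5² / 13²
E_13 = -13.6057 × 25 / 169
E_13 = -340.1425 / 169
E_13 = -2.012678 eV

The energy is 25 times more negative than hydrogen at the same n due to the stronger nuclear charge.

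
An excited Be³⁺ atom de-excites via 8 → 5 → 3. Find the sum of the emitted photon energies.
20.786 eV

The energy levels of Be³⁺ are E_n = -13.6057 × 4² / n² eV.

First transition (8 → 5):
ΔE₁ = |E_5 - E_8|
ΔE₁ = |-8.707648000 - (-3.401425000)| = 5.306223 eV

Second transition (5 → 3):
ΔE₂ = |E_3 - E_5|
ΔE₂ = |-24.187911111 - (-8.707648000)| = 15.480263 eV

Total energy released:
E_total = ΔE₁ + ΔE₂ = 5.306223 + 15.480263 = 20.786 eV

Note: This equals the direct transition 8 → 3: 20.786 eV ✓
Energy is conserved regardless of the path taken.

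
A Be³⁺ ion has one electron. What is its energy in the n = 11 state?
-1.799 eV

For hydrogen-like ions, the energy levels scale with Z²:
E_n = -13.6057 Z² / n² eV

For Be³⁺ (Z = 4) at n = 11:
E_11 = -13.6057 × 4² / 11²
E_11 = -13.6057 × 16 / 121
E_11 = -217.6912 / 121
E_11 = -1.799 eV

The energy is 16 times more negative than hydrogen at the same n due to the stronger nuclear charge.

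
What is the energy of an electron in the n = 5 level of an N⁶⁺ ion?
-26.667172 eV

For hydrogen-like ions, the energy levels scale with Z²:
E_n = -13.6057 Z² / n² eV

For N⁶⁺ (Z = 7) at n = 5:
E_5 = -13.6057 × 7² / 5²
E_5 = -13.6057 × 49 / 25
E_5 = -666.6793 / 25
E_5 = -26.667172 eV

The energy is 49 times more negative than hydrogen at the same n due to the stronger nuclear charge.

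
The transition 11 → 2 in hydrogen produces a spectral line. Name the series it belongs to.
Balmer series

The spectral series in hydrogen are named based on the final (lower) energy level:
- Lyman series: n_final = 1 (ultraviolet)
- Balmer series: n_final = 2 (visible/near-UV)
- Paschen series: n_final = 3 (infrared)
- Brackett series: n_final = 4 (infrared)
- Pfund series: n_final = 5 (far infrared)

Since this transition ends at n = 2, it belongs to the Balmer series.

For reference, this 11 → 2 line has photon energy
ΔE = 13.6057 eV × (1/2² - 1/11²) = 3.28898120 eV,
corresponding to wavelength λ = hc/ΔE = 1239.84 eV·nm / 3.28898120 eV = 376.9678 nm in the visible/near-UV region.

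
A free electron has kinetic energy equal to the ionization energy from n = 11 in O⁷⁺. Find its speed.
1.59e+06 m/s (or 0.53072% of c)

The binding energy at n = 11 for O⁷⁺ is:
E_11 = -13.6057 × 8²/11² = -7.1964033 eV
|E_11| = 7.1964033 eV

Convert to Joules:
KE = 7.1964033 eV × (1.602177 × 10⁻¹⁹ J/eV) = 1.1530e-18 J

Using KE = ½mv²:
v = √(2·KE/m_e)
v = √(2 × 1.1530e-18 J / 9.10938 × 10⁻³¹ kg)
v = 1.59e+06 m/s

This is approximately 0.53072% the speed of light.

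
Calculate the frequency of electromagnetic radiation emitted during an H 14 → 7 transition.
5.03548e+13 Hz

First, find the transition energy:
E_14 = -13.6057 / 14² = -0.069416837 eV
E_7 = -13.6057 / 7² = -0.277667347 eV
|ΔE| = |E_7 - E_14| = 0.208250510 eV

Convert to Joules: E = 0.208250510 eV × (1.602177 × 10⁻¹⁹ J/eV) = 3.3365418e-20 J

Using E = hf:
f = E/h = 3.3365418e-20 J / (6.62607 × 10⁻³⁴ J·s)
f = 5.03548e+13 Hz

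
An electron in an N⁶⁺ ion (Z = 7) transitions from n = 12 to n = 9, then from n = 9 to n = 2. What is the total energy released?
162.04 eV

The energy levels of N⁶⁺ are E_n = -13.6057 × 7² / n² eV.

First transition (12 → 9):
ΔE₁ = |E_9 - E_12|
ΔE₁ = |-8.23060864 - (-4.62971736)| = 3.60089 eV

Second transition (9 → 2):
ΔE₂ = |E_2 - E_9|
ΔE₂ = |-166.66982500 - (-8.23060864)| = 158.43922 eV

Total energy released:
E_total = ΔE₁ + ΔE₂ = 3.60089 + 158.43922 = 162.04 eV

Note: This equals the direct transition 12 → 2: 162.04 eV ✓
Energy is conserved regardless of the path taken.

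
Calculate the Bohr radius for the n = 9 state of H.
4.286335 nm (or 42.863354 Å)

The Bohr radius formula is:
r_n = n² a₀ / Z

where a₀ = 0.052917721 nm is the Bohr radius.

For H (Z = 1) at n = 9:
r_9 = 9² × 0.052917721 nm / 1
r_9 = 81 × 0.052917721 nm / 1
r_9 = 4.2863354 nm / 1
r_9 = 4.286335 nm

The electron orbits at approximately 4.286335 nm from the nucleus.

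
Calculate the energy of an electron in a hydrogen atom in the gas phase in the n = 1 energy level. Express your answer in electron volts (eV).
-13.61 eV

The energy levels of a hydrogen-like atom are given by:
E_n = -13.6057 eV / n²

For n = 1:
E_1 = -13.6057 eV / 1²
E_1 = -13.6057 eV / 1
E_1 = -13.61 eV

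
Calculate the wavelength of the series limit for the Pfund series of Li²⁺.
253.129203 nm

The series limit corresponds to the transition from n = ∞ to n = 5.
This is the highest energy (shortest wavelength) transition in the Pfund series.

E_∞ = 0 eV
E_5 = -13.6057 × 3² / 5² = -4.8980520000 eV

Energy at series limit:
ΔE = E_∞ - E_5 = 0 - (-4.8980520000) = 4.8980520000 eV
λ = hc/E = 1239.84 eV·nm / 4.8980520000 eV = 253.129203 nm

This energy equals the ionization energy from the n = 5 state of Li²⁺.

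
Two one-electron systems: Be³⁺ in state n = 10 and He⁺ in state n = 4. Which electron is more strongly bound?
He⁺ at n = 4 (E = -3.40143 eV)

Using E_n = -13.6057 Z² / n² eV:

Be³⁺ (Z = 4) at n = 10:
E = -13.6057 × 4² / 10² = -13.6057 × 16 / 100 = -2.17691200 eV

He⁺ (Z = 2) at n = 4:
E = -13.6057 × 2² / 4² = -13.6057 × 4 / 16 = -3.40142500 eV

Since -3.40142500 eV < -2.17691200 eV,
He⁺ at n = 4 is more tightly bound (requires more energy to ionize).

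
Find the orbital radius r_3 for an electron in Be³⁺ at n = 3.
0.1191 nm (or 1.1907 Å)

The Bohr radius formula is:
r_n = n² a₀ / Z

where a₀ = 0.0529177 nm is the Bohr radius.

For Be³⁺ (Z = 4) at n = 3:
r_3 = 3² × 0.0529177 nm / 4
r_3 = 9 × 0.0529177 nm / 4
r_3 = 0.47626 nm / 4
r_3 = 0.1191 nm

The electron orbits at approximately 0.1191 nm from the nucleus.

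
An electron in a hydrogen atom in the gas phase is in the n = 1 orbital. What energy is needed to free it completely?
13.606 eV

The ionization energy is the energy needed to remove the electron completely (n → ∞).

For hydrogen, E_n = -13.6057 eV / n².

At n = 1: E_1 = -13.6057 / 1² = -13.605700 eV
At n = ∞: E_∞ = 0 eV

Ionization energy = E_∞ - E_1 = 0 - (-13.605700) = 13.605700 eV
Ionization energy ≈ 13.606 eV

This is also called the binding energy of the electron in state n = 1.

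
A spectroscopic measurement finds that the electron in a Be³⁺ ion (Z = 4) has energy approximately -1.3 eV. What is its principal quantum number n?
n = 13

The exact energy levels follow E_n = -13.6057 Z² / n² eV with Z = 4.

The measured value (-1.3 eV) is reported to only 2 significant figures, so we must test candidate n values and see which one matches to that precision.

Candidate energies:
  n = 11:  E = -13.6057 × 4² / 11² = -1.79910 eV
  n = 12:  E = -13.6057 × 4² / 12² = -1.51174 eV
  n = 13:  E = -13.6057 × 4² / 13² = -1.28811 eV  ← matches
  n = 14:  E = -13.6057 × 4² / 14² = -1.11067 eV
  n = 15:  E = -13.6057 × 4² / 15² = -0.96752 eV

Checking against the measurement of -1.3 eV (2 sig figs), only n = 13 agrees:
E_13 = -1.28811 eV, which rounds to -1.3 eV ✓

Therefore n = 13.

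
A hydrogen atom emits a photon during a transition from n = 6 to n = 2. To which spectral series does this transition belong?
Balmer series

The spectral series in hydrogen are named based on the final (lower) energy level:
- Lyman series: n_final = 1 (ultraviolet)
- Balmer series: n_final = 2 (visible/near-UV)
- Paschen series: n_final = 3 (infrared)
- Brackett series: n_final = 4 (infrared)
- Pfund series: n_final = 5 (far infrared)

Since this transition ends at n = 2, it belongs to the Balmer series.

For reference, this 6 → 2 line has photon energy
ΔE = 13.6057 eV × (1/2² - 1/6²) = 3.023489 eV,
corresponding to wavelength λ = hc/ΔE = 1239.84 eV·nm / 3.023489 eV = 410.07 nm in the visible/near-UV region.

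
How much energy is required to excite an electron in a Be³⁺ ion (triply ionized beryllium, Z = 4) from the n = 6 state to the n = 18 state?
5.3751 eV

The energy levels of a hydrogen-like atom are E_n = -13.6057 Z² eV / n².

Energy at n = 6: E_6 = -13.6057 × 4² / 6² = -6.0469778 eV
Energy at n = 18: E_18 = -13.6057 × 4² / 18² = -0.6718864 eV

The excitation energy is the difference:
ΔE = E_18 - E_6
ΔE = -0.6718864 - (-6.0469778)
ΔE = 5.3751 eV

Since this is positive, energy must be absorbed (photon absorption).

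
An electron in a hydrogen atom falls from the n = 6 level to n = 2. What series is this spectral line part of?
Balmer series

The spectral series in hydrogen are named based on the final (lower) energy level:
- Lyman series: n_final = 1 (ultraviolet)
- Balmer series: n_final = 2 (visible/near-UV)
- Paschen series: n_final = 3 (infrared)
- Brackett series: n_final = 4 (infrared)
- Pfund series: n_final = 5 (far infrared)

Since this transition ends at n = 2, it belongs to the Balmer series.

For reference, this 6 → 2 line has photon energy
ΔE = 13.6057 eV × (1/2² - 1/6²) = 3.02348889 eV,
corresponding to wavelength λ = hc/ΔE = 1239.84 eV·nm / 3.02348889 eV = 410.0693 nm in the visible/near-UV region.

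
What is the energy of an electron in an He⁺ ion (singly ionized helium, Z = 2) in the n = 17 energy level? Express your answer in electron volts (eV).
-0.1883 eV

The energy levels of a hydrogen-like atom are given by:
E_n = -13.6057 Z² / n² eV  (with Z = 2 for He⁺)

For n = 17:
E_17 = -13.6057 × 2² / 17²
E_17 = -13.6057 × 4 / 289
E_17 = -0.1883 eV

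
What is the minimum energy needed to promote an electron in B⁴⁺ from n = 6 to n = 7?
2.506719 eV

The energy levels of a hydrogen-like atom are E_n = -13.6057 Z² eV / n².

Energy at n = 6: E_6 = -13.6057 × 5² / 6² = -9.448402778 eV
Energy at n = 7: E_7 = -13.6057 × 5² / 7² = -6.941683673 eV

The excitation energy is the difference:
ΔE = E_7 - E_6
ΔE = -6.941683673 - (-9.448402778)
ΔE = 2.506719 eV

Since this is positive, energy must be absorbed (photon absorption).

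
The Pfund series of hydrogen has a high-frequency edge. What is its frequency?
1.3159e+14 Hz

The series limit corresponds to the transition from n = ∞ to n = 5.
This is the highest energy (shortest wavelength) transition in the Pfund series.

E_∞ = 0 eV
E_5 = -13.6057 / 5² = -0.54422800 eV

Energy at series limit:
ΔE = E_∞ - E_5 = 0 - (-0.54422800) = 0.54422800 eV
E = 0.54422800 eV × (1.602177 × 10⁻¹⁹ J/eV) = 8.719496e-20 J
f = E/h = 8.719496e-20 J / (6.62607 × 10⁻³⁴ J·s) = 1.3159e+14 Hz

This energy equals the ionization energy from the n = 5 state of hydrogen.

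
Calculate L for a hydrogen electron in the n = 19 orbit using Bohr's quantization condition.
2.0037e-33 J·s (or 19ℏ)

In the Bohr model, angular momentum is quantized:
L = nℏ

where ℏ = h/(2π) = 1.054572e-34 J·s

For n = 19:
L = 19 × 1.054572e-34 J·s
L = 2.0037e-33 J·s

This can also be written as L = 19ℏ.
The angular momentum is an integer multiple of the reduced Planck constant.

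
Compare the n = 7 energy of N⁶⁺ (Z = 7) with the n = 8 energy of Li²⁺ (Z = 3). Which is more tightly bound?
N⁶⁺ at n = 7 (E = -13.605700 eV)

Using E_n = -13.6057 Z² / n² eV:

N⁶⁺ (Z = 7) at n = 7:
E = -13.6057 × 7² / 7² = -13.6057 × 49 / 49 = -13.605700000 eV

Li²⁺ (Z = 3) at n = 8:
E = -13.6057 × 3² / 8² = -13.6057 × 9 / 64 = -1.913301563 eV

Since -13.605700000 eV < -1.913301563 eV,
N⁶⁺ at n = 7 is more tightly bound (requires more energy to ionize).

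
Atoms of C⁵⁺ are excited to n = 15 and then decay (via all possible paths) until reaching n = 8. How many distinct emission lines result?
28

The electron can occupy levels n = 8, 9, ..., 15 during de-excitation — that is m = 15 - 8 + 1 = 8 distinct levels.

The number of distinct spectral lines equals the number of ways to choose 2 of these m levels (each pair gives one possible emission transition):

Number of lines = m(m-1)/2 = 8×7/2 = 28

These correspond to all possible transitions between the 8 levels:
15 → 14, 15 → 13, 15 → 12, 15 → 11, 15 → 10, 15 → 9, 15 → 8, 14 → 13...

Each transition produces a photon with a unique energy (and thus wavelength). This count does not depend on Z.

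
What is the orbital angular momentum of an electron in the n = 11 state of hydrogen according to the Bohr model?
1.16003e-33 J·s (or 11ℏ)

In the Bohr model, angular momentum is quantized:
L = nℏ

where ℏ = h/(2π) = 1.0545718e-34 J·s

For n = 11:
L = 11 × 1.0545718e-34 J·s
L = 1.16003e-33 J·s

This can also be written as L = 11ℏ.
The angular momentum is an integer multiple of the reduced Planck constant.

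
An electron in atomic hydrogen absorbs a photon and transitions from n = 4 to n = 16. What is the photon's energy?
0.797209 eV

The energy levels of a hydrogen-like atom are E_n = -13.6057 eV / n².

Energy at n = 4: E_4 = -13.6057 / 4² = -0.850356250 eV
Energy at n = 16: E_16 = -13.6057 / 16² = -0.053147266 eV

The excitation energy is the difference:
ΔE = E_16 - E_4
ΔE = -0.053147266 - (-0.850356250)
ΔE = 0.797209 eV

Since this is positive, energy must be absorbed (photon absorption).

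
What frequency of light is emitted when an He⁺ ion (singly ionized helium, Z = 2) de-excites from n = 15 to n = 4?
7.64e+14 Hz

First, find the transition energy:
E_15 = -13.6057 × 2² / 15² = -0.2418791 eV
E_4 = -13.6057 × 2² / 4² = -3.4014250 eV
|ΔE| = |E_4 - E_15| = 3.1595459 eV

Convert to Joules: E = 3.1595459 eV × (1.602177 × 10⁻¹⁹ J/eV) = 5.0622e-19 J

Using E = hf:
f = E/h = 5.0622e-19 J / (6.62607 × 10⁻³⁴ J·s)
f = 7.64e+14 Hz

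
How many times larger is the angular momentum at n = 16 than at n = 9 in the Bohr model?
1.777778

In the Bohr model, L_n = nℏ, so the ratio is purely the ratio of quantum numbers:

L_16/L_9 = 16ℏ / 9ℏ = 16/9 = 1.777778

The angular momentum scales linearly with n.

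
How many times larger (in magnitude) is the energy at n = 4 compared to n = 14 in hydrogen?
12.25

Using E_n = -13.6057 Z² / n² eV with Z = 1:

E_4 = -13.6057 / 4² = -13.6057 / 16 = -0.85035625 eV
E_14 = -13.6057 / 14² = -13.6057 / 196 = -0.06941684 eV

The ratio is:
E_4/E_14 = (-0.85035625) / (-0.06941684)
E_4/E_14 = (-13.6057/16) / (-13.6057/196)
E_4/E_14 = 196/16
E_4/E_14 = 12.25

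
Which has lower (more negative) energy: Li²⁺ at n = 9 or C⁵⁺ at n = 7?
C⁵⁺ at n = 7 (E = -9.99602 eV)

Using E_n = -13.6057 Z² / n² eV:

Li²⁺ (Z = 3) at n = 9:
E = -13.6057 × 3² / 9² = -13.6057 × 9 / 81 = -1.51174444 eV

C⁵⁺ (Z = 6) at n = 7:
E = -13.6057 × 6² / 7² = -13.6057 × 36 / 49 = -9.99602449 eV

Since -9.99602449 eV < -1.51174444 eV,
C⁵⁺ at n = 7 is more tightly bound (requires more energy to ionize).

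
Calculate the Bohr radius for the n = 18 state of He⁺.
8.5727 nm (or 85.7267 Å)

The Bohr radius formula is:
r_n = n² a₀ / Z

where a₀ = 0.0529177 nm is the Bohr radius.

For He⁺ (Z = 2) at n = 18:
r_18 = 18² × 0.0529177 nm / 2
r_18 = 324 × 0.0529177 nm / 2
r_18 = 17.14533 nm / 2
r_18 = 8.5727 nm

The electron orbits at approximately 8.5727 nm from the nucleus.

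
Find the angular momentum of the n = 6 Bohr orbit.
6.3274e-34 J·s (or 6ℏ)

In the Bohr model, angular momentum is quantized:
L = nℏ

where ℏ = h/(2π) = 1.054572e-34 J·s

For n = 6:
L = 6 × 1.054572e-34 J·s
L = 6.3274e-34 J·s

This can also be written as L = 6ℏ.
The angular momentum is an integer multiple of the reduced Planck constant.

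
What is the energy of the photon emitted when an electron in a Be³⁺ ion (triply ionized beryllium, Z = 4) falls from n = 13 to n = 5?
7.4195 eV

The energy levels are E_n = -13.6057 Z² eV / n².

Energy at n = 13: E_13 = -13.6057 × 4² / 13² = -1.2881136 eV
Energy at n = 5: E_5 = -13.6057 × 4² / 5² = -8.7076480 eV

For emission (electron falling to lower state), the photon energy is:
E_photon = E_13 - E_5 = |-1.2881136 - (-8.7076480)|
E_photon = 7.4195 eV

This energy is carried away by the emitted photon.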